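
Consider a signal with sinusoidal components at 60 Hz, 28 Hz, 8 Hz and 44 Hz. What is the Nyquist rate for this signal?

Highest-frequency component: 60 Hz.
Nyquist rate = 2 × 60 Hz = 120 Hz.

120 Hz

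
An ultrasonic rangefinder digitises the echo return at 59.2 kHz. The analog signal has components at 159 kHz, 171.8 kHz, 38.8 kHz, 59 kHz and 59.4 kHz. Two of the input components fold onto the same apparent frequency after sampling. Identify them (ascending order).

59 kHz, 59.4 kHz

fs/2 = 29.6 kHz.
159 kHz mod fs = 40.6 kHz.
40.6 kHz > fs/2 = 29.6 kHz, folds to fs − 40.6 kHz = 18.6 kHz.
171.8 kHz mod fs = 53.4 kHz.
53.4 kHz > fs/2 = 29.6 kHz, folds to fs − 53.4 kHz = 5.8 kHz.
38.8 kHz > fs/2 = 29.6 kHz, folds to fs − 38.8 kHz = 20.4 kHz.
59 kHz > fs/2 = 29.6 kHz, folds to fs − 59 kHz = 0.2 kHz.
59.4 kHz mod fs = 0.2 kHz.
0.2 kHz ≤ fs/2 = 29.6 kHz, appears at 0.2 kHz.
59 kHz and 59.4 kHz both map to 0.2 kHz.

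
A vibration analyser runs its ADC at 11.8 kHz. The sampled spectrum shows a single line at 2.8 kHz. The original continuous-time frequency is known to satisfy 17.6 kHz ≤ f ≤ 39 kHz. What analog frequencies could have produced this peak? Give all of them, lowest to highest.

Frequencies that alias to 2.8 kHz are k·fs ± 2.8 kHz for integer k ≥ 0.
k=0: 2.8 kHz.
k=1: 9 kHz, 14.6 kHz.
k=2: 20.8 kHz, 26.4 kHz.
k=3: 32.6 kHz, 38.2 kHz.
k=4: 44.4 kHz, 50 kHz.
Within [17.6 kHz, 39 kHz]: 20.8 kHz, 26.4 kHz, 32.6 kHz, 38.2 kHz.

20.8 kHz, 26.4 kHz, 32.6 kHz, 38.2 kHz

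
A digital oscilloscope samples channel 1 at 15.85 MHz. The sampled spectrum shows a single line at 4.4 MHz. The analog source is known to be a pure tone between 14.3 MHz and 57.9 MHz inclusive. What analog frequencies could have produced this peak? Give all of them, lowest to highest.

20.25 MHz, 27.3 MHz, 36.1 MHz, 43.15 MHz, 51.95 MHz

Frequencies that alias to 4.4 MHz are k·fs ± 4.4 MHz for integer k ≥ 0.
k=0: 4.4 MHz.
k=1: 11.45 MHz, 20.25 MHz.
k=2: 27.3 MHz, 36.1 MHz.
k=3: 43.15 MHz, 51.95 MHz.
k=4: 59 MHz, 67.8 MHz.
Within [14.3 MHz, 57.9 MHz]: 20.25 MHz, 27.3 MHz, 36.1 MHz, 43.15 MHz, 51.95 MHz.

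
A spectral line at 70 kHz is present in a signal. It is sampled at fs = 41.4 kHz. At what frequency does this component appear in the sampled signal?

12.8 kHz

70 kHz mod fs = 28.6 kHz.
28.6 kHz > fs/2 = 20.7 kHz, folds to fs − 28.6 kHz = 12.8 kHz.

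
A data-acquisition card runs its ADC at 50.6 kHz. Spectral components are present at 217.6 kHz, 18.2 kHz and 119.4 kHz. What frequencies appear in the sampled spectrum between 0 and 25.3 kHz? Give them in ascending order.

15.2 kHz, 18.2 kHz

fs/2 = 25.3 kHz.
217.6 kHz mod fs = 15.2 kHz.
15.2 kHz ≤ fs/2 = 25.3 kHz, appears at 15.2 kHz.
18.2 kHz ≤ fs/2 = 25.3 kHz, passes unchanged.
119.4 kHz mod fs = 18.2 kHz.
18.2 kHz ≤ fs/2 = 25.3 kHz, appears at 18.2 kHz.
Distinct values: {15.2 kHz, 18.2 kHz}.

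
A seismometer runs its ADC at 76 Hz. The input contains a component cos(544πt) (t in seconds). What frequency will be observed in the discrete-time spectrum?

32 Hz

ω = 544π rad/s → f = ω/(2π) = 272 Hz.
272 Hz mod fs = 44 Hz.
44 Hz > fs/2 = 38 Hz, folds to fs − 44 Hz = 32 Hz.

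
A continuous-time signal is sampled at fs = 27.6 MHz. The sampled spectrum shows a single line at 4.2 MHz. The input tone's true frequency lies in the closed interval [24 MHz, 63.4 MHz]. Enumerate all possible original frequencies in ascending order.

Frequencies that alias to 4.2 MHz are k·fs ± 4.2 MHz for integer k ≥ 0.
k=0: 4.2 MHz.
k=1: 23.4 MHz, 31.8 MHz.
k=2: 51 MHz, 59.4 MHz.
k=3: 78.6 MHz, 87 MHz.
Within [24 MHz, 63.4 MHz]: 31.8 MHz, 51 MHz, 59.4 MHz.

31.8 MHz, 51 MHz, 59.4 MHz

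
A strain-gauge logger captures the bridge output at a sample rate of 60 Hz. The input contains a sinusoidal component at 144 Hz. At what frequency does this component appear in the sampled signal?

144 Hz mod fs = 24 Hz.
24 Hz ≤ fs/2 = 30 Hz, appears at 24 Hz.

24 Hz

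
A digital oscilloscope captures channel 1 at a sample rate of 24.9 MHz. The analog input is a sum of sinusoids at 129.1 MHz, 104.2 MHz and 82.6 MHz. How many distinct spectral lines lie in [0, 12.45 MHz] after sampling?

fs/2 = 12.45 MHz.
129.1 MHz mod fs = 4.6 MHz.
4.6 MHz ≤ fs/2 = 12.45 MHz, appears at 4.6 MHz.
104.2 MHz mod fs = 4.6 MHz.
4.6 MHz ≤ fs/2 = 12.45 MHz, appears at 4.6 MHz.
82.6 MHz mod fs = 7.9 MHz.
7.9 MHz ≤ fs/2 = 12.45 MHz, appears at 7.9 MHz.
Distinct values: {4.6 MHz, 7.9 MHz} → 2.

2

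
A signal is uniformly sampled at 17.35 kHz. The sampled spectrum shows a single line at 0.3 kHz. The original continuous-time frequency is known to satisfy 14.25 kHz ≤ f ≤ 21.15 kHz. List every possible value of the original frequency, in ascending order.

17.05 kHz, 17.65 kHz

Frequencies that alias to 0.3 kHz are k·fs ± 0.3 kHz for integer k ≥ 0.
k=0: 0.3 kHz.
k=1: 17.05 kHz, 17.65 kHz.
k=2: 34.4 kHz, 35 kHz.
Within [14.25 kHz, 21.15 kHz]: 17.05 kHz, 17.65 kHz.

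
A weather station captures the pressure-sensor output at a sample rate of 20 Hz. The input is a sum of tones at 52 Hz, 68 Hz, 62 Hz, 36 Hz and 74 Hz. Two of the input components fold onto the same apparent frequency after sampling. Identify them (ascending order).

fs/2 = 10 Hz.
52 Hz mod fs = 12 Hz.
12 Hz > fs/2 = 10 Hz, folds to fs − 12 Hz = 8 Hz.
68 Hz mod fs = 8 Hz.
8 Hz ≤ fs/2 = 10 Hz, appears at 8 Hz.
62 Hz mod fs = 2 Hz.
2 Hz ≤ fs/2 = 10 Hz, appears at 2 Hz.
36 Hz mod fs = 16 Hz.
16 Hz > fs/2 = 10 Hz, folds to fs − 16 Hz = 4 Hz.
74 Hz mod fs = 14 Hz.
14 Hz > fs/2 = 10 Hz, folds to fs − 14 Hz = 6 Hz.
52 Hz and 68 Hz both map to 8 Hz.

52 Hz, 68 Hz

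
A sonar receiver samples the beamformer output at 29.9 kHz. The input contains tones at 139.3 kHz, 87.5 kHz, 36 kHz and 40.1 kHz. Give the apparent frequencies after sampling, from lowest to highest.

2.2 kHz, 6.1 kHz, 10.2 kHz

fs/2 = 14.95 kHz.
139.3 kHz mod fs = 19.7 kHz.
19.7 kHz > fs/2 = 14.95 kHz, folds to fs − 19.7 kHz = 10.2 kHz.
87.5 kHz mod fs = 27.7 kHz.
27.7 kHz > fs/2 = 14.95 kHz, folds to fs − 27.7 kHz = 2.2 kHz.
36 kHz mod fs = 6.1 kHz.
6.1 kHz ≤ fs/2 = 14.95 kHz, appears at 6.1 kHz.
40.1 kHz mod fs = 10.2 kHz.
10.2 kHz ≤ fs/2 = 14.95 kHz, appears at 10.2 kHz.
Distinct values: {2.2 kHz, 6.1 kHz, 10.2 kHz}.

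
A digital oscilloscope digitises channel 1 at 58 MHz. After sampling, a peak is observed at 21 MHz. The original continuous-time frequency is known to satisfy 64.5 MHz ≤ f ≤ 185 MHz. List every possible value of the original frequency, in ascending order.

79 MHz, 95 MHz, 137 MHz, 153 MHz

Frequencies that alias to 21 MHz are k·fs ± 21 MHz for integer k ≥ 0.
k=0: 21 MHz.
k=1: 37 MHz, 79 MHz.
k=2: 95 MHz, 137 MHz.
k=3: 153 MHz, 195 MHz.
k=4: 211 MHz, 253 MHz.
Within [64.5 MHz, 185 MHz]: 79 MHz, 95 MHz, 137 MHz, 153 MHz.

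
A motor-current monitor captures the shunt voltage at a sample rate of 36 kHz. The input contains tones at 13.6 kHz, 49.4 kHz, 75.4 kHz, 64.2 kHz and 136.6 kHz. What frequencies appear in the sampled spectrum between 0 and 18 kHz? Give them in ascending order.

fs/2 = 18 kHz.
13.6 kHz ≤ fs/2 = 18 kHz, passes unchanged.
49.4 kHz mod fs = 13.4 kHz.
13.4 kHz ≤ fs/2 = 18 kHz, appears at 13.4 kHz.
75.4 kHz mod fs = 3.4 kHz.
3.4 kHz ≤ fs/2 = 18 kHz, appears at 3.4 kHz.
64.2 kHz mod fs = 28.2 kHz.
28.2 kHz > fs/2 = 18 kHz, folds to fs − 28.2 kHz = 7.8 kHz.
136.6 kHz mod fs = 28.6 kHz.
28.6 kHz > fs/2 = 18 kHz, folds to fs − 28.6 kHz = 7.4 kHz.
Distinct values: {3.4 kHz, 7.4 kHz, 7.8 kHz, 13.4 kHz, 13.6 kHz}.

3.4 kHz, 7.4 kHz, 7.8 kHz, 13.4 kHz, 13.6 kHz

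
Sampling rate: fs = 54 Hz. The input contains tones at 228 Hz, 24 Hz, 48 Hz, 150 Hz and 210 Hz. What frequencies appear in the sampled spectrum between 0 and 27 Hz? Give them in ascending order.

fs/2 = 27 Hz.
228 Hz mod fs = 12 Hz.
12 Hz ≤ fs/2 = 27 Hz, appears at 12 Hz.
24 Hz ≤ fs/2 = 27 Hz, passes unchanged.
48 Hz > fs/2 = 27 Hz, folds to fs − 48 Hz = 6 Hz.
150 Hz mod fs = 42 Hz.
42 Hz > fs/2 = 27 Hz, folds to fs − 42 Hz = 12 Hz.
210 Hz mod fs = 48 Hz.
48 Hz > fs/2 = 27 Hz, folds to fs − 48 Hz = 6 Hz.
Distinct values: {6 Hz, 12 Hz, 24 Hz}.

6 Hz, 12 Hz, 24 Hz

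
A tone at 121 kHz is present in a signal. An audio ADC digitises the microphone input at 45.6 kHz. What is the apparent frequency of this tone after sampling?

15.8 kHz

121 kHz mod fs = 29.8 kHz.
29.8 kHz > fs/2 = 22.8 kHz, folds to fs − 29.8 kHz = 15.8 kHz.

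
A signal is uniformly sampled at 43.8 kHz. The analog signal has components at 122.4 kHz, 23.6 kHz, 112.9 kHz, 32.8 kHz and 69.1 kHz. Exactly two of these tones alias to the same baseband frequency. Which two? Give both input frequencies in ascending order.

fs/2 = 21.9 kHz.
122.4 kHz mod fs = 34.8 kHz.
34.8 kHz > fs/2 = 21.9 kHz, folds to fs − 34.8 kHz = 9 kHz.
23.6 kHz > fs/2 = 21.9 kHz, folds to fs − 23.6 kHz = 20.2 kHz.
112.9 kHz mod fs = 25.3 kHz.
25.3 kHz > fs/2 = 21.9 kHz, folds to fs − 25.3 kHz = 18.5 kHz.
32.8 kHz > fs/2 = 21.9 kHz, folds to fs − 32.8 kHz = 11 kHz.
69.1 kHz mod fs = 25.3 kHz.
25.3 kHz > fs/2 = 21.9 kHz, folds to fs − 25.3 kHz = 18.5 kHz.
69.1 kHz and 112.9 kHz both map to 18.5 kHz.

69.1 kHz, 112.9 kHz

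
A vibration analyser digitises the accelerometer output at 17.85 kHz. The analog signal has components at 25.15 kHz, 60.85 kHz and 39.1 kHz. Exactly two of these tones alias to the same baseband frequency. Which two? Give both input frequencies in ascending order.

fs/2 = 8.925 kHz.
25.15 kHz mod fs = 7.3 kHz.
7.3 kHz ≤ fs/2 = 8.925 kHz, appears at 7.3 kHz.
60.85 kHz mod fs = 7.3 kHz.
7.3 kHz ≤ fs/2 = 8.925 kHz, appears at 7.3 kHz.
39.1 kHz mod fs = 3.4 kHz.
3.4 kHz ≤ fs/2 = 8.925 kHz, appears at 3.4 kHz.
25.15 kHz and 60.85 kHz both map to 7.3 kHz.

25.15 kHz, 60.85 kHz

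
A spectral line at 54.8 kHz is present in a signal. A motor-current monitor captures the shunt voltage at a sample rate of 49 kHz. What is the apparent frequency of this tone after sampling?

54.8 kHz mod fs = 5.8 kHz.
5.8 kHz ≤ fs/2 = 24.5 kHz, appears at 5.8 kHz.

5.8 kHz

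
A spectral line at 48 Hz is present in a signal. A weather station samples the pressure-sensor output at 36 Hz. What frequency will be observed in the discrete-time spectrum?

12 Hz

48 Hz mod fs = 12 Hz.
12 Hz ≤ fs/2 = 18 Hz, appears at 12 Hz.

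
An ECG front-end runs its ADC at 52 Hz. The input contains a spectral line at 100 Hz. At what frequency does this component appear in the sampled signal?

4 Hz

100 Hz mod fs = 48 Hz.
48 Hz > fs/2 = 26 Hz, folds to fs − 48 Hz = 4 Hz.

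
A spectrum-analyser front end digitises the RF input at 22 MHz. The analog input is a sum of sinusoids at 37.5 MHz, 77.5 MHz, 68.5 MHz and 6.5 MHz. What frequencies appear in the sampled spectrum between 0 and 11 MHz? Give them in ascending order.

2.5 MHz, 6.5 MHz, 10.5 MHz

fs/2 = 11 MHz.
37.5 MHz mod fs = 15.5 MHz.
15.5 MHz > fs/2 = 11 MHz, folds to fs − 15.5 MHz = 6.5 MHz.
77.5 MHz mod fs = 11.5 MHz.
11.5 MHz > fs/2 = 11 MHz, folds to fs − 11.5 MHz = 10.5 MHz.
68.5 MHz mod fs = 2.5 MHz.
2.5 MHz ≤ fs/2 = 11 MHz, appears at 2.5 MHz.
6.5 MHz ≤ fs/2 = 11 MHz, passes unchanged.
Distinct values: {2.5 MHz, 6.5 MHz, 10.5 MHz}.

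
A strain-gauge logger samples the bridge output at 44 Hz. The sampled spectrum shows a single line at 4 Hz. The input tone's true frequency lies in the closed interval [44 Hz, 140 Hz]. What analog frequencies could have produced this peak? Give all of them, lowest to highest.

Frequencies that alias to 4 Hz are k·fs ± 4 Hz for integer k ≥ 0.
k=0: 4 Hz.
k=1: 40 Hz, 48 Hz.
k=2: 84 Hz, 92 Hz.
k=3: 128 Hz, 136 Hz.
k=4: 172 Hz, 180 Hz.
Within [44 Hz, 140 Hz]: 48 Hz, 84 Hz, 92 Hz, 128 Hz, 136 Hz.

48 Hz, 84 Hz, 92 Hz, 128 Hz, 136 Hz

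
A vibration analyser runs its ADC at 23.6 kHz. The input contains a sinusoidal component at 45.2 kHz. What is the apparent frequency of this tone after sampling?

45.2 kHz mod fs = 21.6 kHz.
21.6 kHz > fs/2 = 11.8 kHz, folds to fs − 21.6 kHz = 2 kHz.

2 kHz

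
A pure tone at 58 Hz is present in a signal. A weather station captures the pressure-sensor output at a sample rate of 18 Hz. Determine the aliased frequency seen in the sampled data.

58 Hz mod fs = 4 Hz.
4 Hz ≤ fs/2 = 9 Hz, appears at 4 Hz.

4 Hz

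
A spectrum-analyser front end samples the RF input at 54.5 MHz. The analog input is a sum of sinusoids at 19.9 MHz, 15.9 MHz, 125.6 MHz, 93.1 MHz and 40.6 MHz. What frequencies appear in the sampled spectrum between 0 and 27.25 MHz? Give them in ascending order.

13.9 MHz, 15.9 MHz, 16.6 MHz, 19.9 MHz

fs/2 = 27.25 MHz.
19.9 MHz ≤ fs/2 = 27.25 MHz, passes unchanged.
15.9 MHz ≤ fs/2 = 27.25 MHz, passes unchanged.
125.6 MHz mod fs = 16.6 MHz.
16.6 MHz ≤ fs/2 = 27.25 MHz, appears at 16.6 MHz.
93.1 MHz mod fs = 38.6 MHz.
38.6 MHz > fs/2 = 27.25 MHz, folds to fs − 38.6 MHz = 15.9 MHz.
40.6 MHz > fs/2 = 27.25 MHz, folds to fs − 40.6 MHz = 13.9 MHz.
Distinct values: {13.9 MHz, 15.9 MHz, 16.6 MHz, 19.9 MHz}.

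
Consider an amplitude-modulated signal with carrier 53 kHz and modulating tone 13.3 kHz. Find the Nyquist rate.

132.6 kHz

AM sidebands sit at fc ± fm = 39.7 kHz and 66.3 kHz.
Highest-frequency component: 66.3 kHz.
Nyquist rate = 2 × 66.3 kHz = 132.6 kHz.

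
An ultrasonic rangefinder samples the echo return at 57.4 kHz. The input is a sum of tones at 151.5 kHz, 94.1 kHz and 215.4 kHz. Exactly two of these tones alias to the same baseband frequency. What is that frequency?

fs/2 = 28.7 kHz.
151.5 kHz mod fs = 36.7 kHz.
36.7 kHz > fs/2 = 28.7 kHz, folds to fs − 36.7 kHz = 20.7 kHz.
94.1 kHz mod fs = 36.7 kHz.
36.7 kHz > fs/2 = 28.7 kHz, folds to fs − 36.7 kHz = 20.7 kHz.
215.4 kHz mod fs = 43.2 kHz.
43.2 kHz > fs/2 = 28.7 kHz, folds to fs − 43.2 kHz = 14.2 kHz.
94.1 kHz and 151.5 kHz both map to 20.7 kHz.

20.7 kHz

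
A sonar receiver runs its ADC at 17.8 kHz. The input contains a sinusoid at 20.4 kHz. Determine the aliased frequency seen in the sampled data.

2.6 kHz

20.4 kHz mod fs = 2.6 kHz.
2.6 kHz ≤ fs/2 = 8.9 kHz, appears at 2.6 kHz.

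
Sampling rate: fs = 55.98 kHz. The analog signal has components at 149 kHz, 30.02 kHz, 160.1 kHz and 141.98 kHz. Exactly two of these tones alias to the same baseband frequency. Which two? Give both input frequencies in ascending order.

30.02 kHz, 141.98 kHz

fs/2 = 27.99 kHz.
149 kHz mod fs = 37.04 kHz.
37.04 kHz > fs/2 = 27.99 kHz, folds to fs − 37.04 kHz = 18.94 kHz.
30.02 kHz > fs/2 = 27.99 kHz, folds to fs − 30.02 kHz = 25.96 kHz.
160.1 kHz mod fs = 48.14 kHz.
48.14 kHz > fs/2 = 27.99 kHz, folds to fs − 48.14 kHz = 7.84 kHz.
141.98 kHz mod fs = 30.02 kHz.
30.02 kHz > fs/2 = 27.99 kHz, folds to fs − 30.02 kHz = 25.96 kHz.
30.02 kHz and 141.98 kHz both map to 25.96 kHz.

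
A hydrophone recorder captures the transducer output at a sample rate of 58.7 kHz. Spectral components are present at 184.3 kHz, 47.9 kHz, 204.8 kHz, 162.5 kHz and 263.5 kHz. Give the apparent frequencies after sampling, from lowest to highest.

fs/2 = 29.35 kHz.
184.3 kHz mod fs = 8.2 kHz.
8.2 kHz ≤ fs/2 = 29.35 kHz, appears at 8.2 kHz.
47.9 kHz > fs/2 = 29.35 kHz, folds to fs − 47.9 kHz = 10.8 kHz.
204.8 kHz mod fs = 28.7 kHz.
28.7 kHz ≤ fs/2 = 29.35 kHz, appears at 28.7 kHz.
162.5 kHz mod fs = 45.1 kHz.
45.1 kHz > fs/2 = 29.35 kHz, folds to fs − 45.1 kHz = 13.6 kHz.
263.5 kHz mod fs = 28.7 kHz.
28.7 kHz ≤ fs/2 = 29.35 kHz, appears at 28.7 kHz.
Distinct values: {8.2 kHz, 10.8 kHz, 13.6 kHz, 28.7 kHz}.

8.2 kHz, 10.8 kHz, 13.6 kHz, 28.7 kHz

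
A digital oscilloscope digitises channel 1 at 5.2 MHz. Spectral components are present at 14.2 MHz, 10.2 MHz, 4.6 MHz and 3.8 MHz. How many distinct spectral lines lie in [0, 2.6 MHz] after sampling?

3

fs/2 = 2.6 MHz.
14.2 MHz mod fs = 3.8 MHz.
3.8 MHz > fs/2 = 2.6 MHz, folds to fs − 3.8 MHz = 1.4 MHz.
10.2 MHz mod fs = 5 MHz.
5 MHz > fs/2 = 2.6 MHz, folds to fs − 5 MHz = 0.2 MHz.
4.6 MHz > fs/2 = 2.6 MHz, folds to fs − 4.6 MHz = 0.6 MHz.
3.8 MHz > fs/2 = 2.6 MHz, folds to fs − 3.8 MHz = 1.4 MHz.
Distinct values: {0.2 MHz, 0.6 MHz, 1.4 MHz} → 3.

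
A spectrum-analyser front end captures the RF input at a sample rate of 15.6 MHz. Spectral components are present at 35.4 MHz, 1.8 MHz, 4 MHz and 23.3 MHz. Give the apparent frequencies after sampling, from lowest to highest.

1.8 MHz, 4 MHz, 4.2 MHz, 7.7 MHz

fs/2 = 7.8 MHz.
35.4 MHz mod fs = 4.2 MHz.
4.2 MHz ≤ fs/2 = 7.8 MHz, appears at 4.2 MHz.
1.8 MHz ≤ fs/2 = 7.8 MHz, passes unchanged.
4 MHz ≤ fs/2 = 7.8 MHz, passes unchanged.
23.3 MHz mod fs = 7.7 MHz.
7.7 MHz ≤ fs/2 = 7.8 MHz, appears at 7.7 MHz.
Distinct values: {1.8 MHz, 4 MHz, 4.2 MHz, 7.7 MHz}.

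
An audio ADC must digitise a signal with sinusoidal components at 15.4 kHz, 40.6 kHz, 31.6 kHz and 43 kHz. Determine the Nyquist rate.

86 kHz

Highest-frequency component: 43 kHz.
Nyquist rate = 2 × 43 kHz = 86 kHz.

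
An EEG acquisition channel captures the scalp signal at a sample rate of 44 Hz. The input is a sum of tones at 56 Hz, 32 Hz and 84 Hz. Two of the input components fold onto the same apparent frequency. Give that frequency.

fs/2 = 22 Hz.
56 Hz mod fs = 12 Hz.
12 Hz ≤ fs/2 = 22 Hz, appears at 12 Hz.
32 Hz > fs/2 = 22 Hz, folds to fs − 32 Hz = 12 Hz.
84 Hz mod fs = 40 Hz.
40 Hz > fs/2 = 22 Hz, folds to fs − 40 Hz = 4 Hz.
32 Hz and 56 Hz both map to 12 Hz.

12 Hz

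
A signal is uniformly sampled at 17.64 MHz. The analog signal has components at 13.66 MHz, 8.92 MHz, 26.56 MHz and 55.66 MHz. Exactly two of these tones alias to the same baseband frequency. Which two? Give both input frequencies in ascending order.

fs/2 = 8.82 MHz.
13.66 MHz > fs/2 = 8.82 MHz, folds to fs − 13.66 MHz = 3.98 MHz.
8.92 MHz > fs/2 = 8.82 MHz, folds to fs − 8.92 MHz = 8.72 MHz.
26.56 MHz mod fs = 8.92 MHz.
8.92 MHz > fs/2 = 8.82 MHz, folds to fs − 8.92 MHz = 8.72 MHz.
55.66 MHz mod fs = 2.74 MHz.
2.74 MHz ≤ fs/2 = 8.82 MHz, appears at 2.74 MHz.
8.92 MHz and 26.56 MHz both map to 8.72 MHz.

8.92 MHz, 26.56 MHz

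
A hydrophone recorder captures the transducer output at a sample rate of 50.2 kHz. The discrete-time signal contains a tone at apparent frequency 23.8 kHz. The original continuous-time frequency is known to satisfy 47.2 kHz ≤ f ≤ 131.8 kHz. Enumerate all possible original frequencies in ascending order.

Frequencies that alias to 23.8 kHz are k·fs ± 23.8 kHz for integer k ≥ 0.
k=0: 23.8 kHz.
k=1: 26.4 kHz, 74 kHz.
k=2: 76.6 kHz, 124.2 kHz.
k=3: 126.8 kHz, 174.4 kHz.
k=4: 177 kHz, 224.6 kHz.
Within [47.2 kHz, 131.8 kHz]: 74 kHz, 76.6 kHz, 124.2 kHz, 126.8 kHz.

74 kHz, 76.6 kHz, 124.2 kHz, 126.8 kHz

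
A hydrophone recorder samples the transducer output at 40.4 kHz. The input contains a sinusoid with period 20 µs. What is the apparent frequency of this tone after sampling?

T = 20 µs → f = 1/T = 50 kHz.
50 kHz mod fs = 9.6 kHz.
9.6 kHz ≤ fs/2 = 20.2 kHz, appears at 9.6 kHz.

9.6 kHz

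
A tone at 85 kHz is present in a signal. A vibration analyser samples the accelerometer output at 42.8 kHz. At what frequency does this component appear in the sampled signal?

0.6 kHz

85 kHz mod fs = 42.2 kHz.
42.2 kHz > fs/2 = 21.4 kHz, folds to fs − 42.2 kHz = 0.6 kHz.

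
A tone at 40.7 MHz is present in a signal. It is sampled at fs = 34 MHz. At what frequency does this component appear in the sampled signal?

6.7 MHz

40.7 MHz mod fs = 6.7 MHz.
6.7 MHz ≤ fs/2 = 17 MHz, appears at 6.7 MHz.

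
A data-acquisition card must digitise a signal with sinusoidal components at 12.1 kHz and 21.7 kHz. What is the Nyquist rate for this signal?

43.4 kHz

Highest-frequency component: 21.7 kHz.
Nyquist rate = 2 × 21.7 kHz = 43.4 kHz.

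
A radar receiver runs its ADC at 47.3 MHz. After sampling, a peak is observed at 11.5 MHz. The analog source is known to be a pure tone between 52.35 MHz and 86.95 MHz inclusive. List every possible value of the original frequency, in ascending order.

58.8 MHz, 83.1 MHz

Frequencies that alias to 11.5 MHz are k·fs ± 11.5 MHz for integer k ≥ 0.
k=0: 11.5 MHz.
k=1: 35.8 MHz, 58.8 MHz.
k=2: 83.1 MHz, 106.1 MHz.
k=3: 130.4 MHz, 153.4 MHz.
Within [52.35 MHz, 86.95 MHz]: 58.8 MHz, 83.1 MHz.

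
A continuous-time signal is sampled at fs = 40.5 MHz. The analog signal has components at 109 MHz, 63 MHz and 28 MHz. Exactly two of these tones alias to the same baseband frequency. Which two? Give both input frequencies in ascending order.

28 MHz, 109 MHz

fs/2 = 20.25 MHz.
109 MHz mod fs = 28 MHz.
28 MHz > fs/2 = 20.25 MHz, folds to fs − 28 MHz = 12.5 MHz.
63 MHz mod fs = 22.5 MHz.
22.5 MHz > fs/2 = 20.25 MHz, folds to fs − 22.5 MHz = 18 MHz.
28 MHz > fs/2 = 20.25 MHz, folds to fs − 28 MHz = 12.5 MHz.
28 MHz and 109 MHz both map to 12.5 MHz.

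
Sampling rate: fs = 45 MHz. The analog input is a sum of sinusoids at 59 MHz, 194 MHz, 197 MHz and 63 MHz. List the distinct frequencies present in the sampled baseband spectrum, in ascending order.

14 MHz, 17 MHz, 18 MHz

fs/2 = 22.5 MHz.
59 MHz mod fs = 14 MHz.
14 MHz ≤ fs/2 = 22.5 MHz, appears at 14 MHz.
194 MHz mod fs = 14 MHz.
14 MHz ≤ fs/2 = 22.5 MHz, appears at 14 MHz.
197 MHz mod fs = 17 MHz.
17 MHz ≤ fs/2 = 22.5 MHz, appears at 17 MHz.
63 MHz mod fs = 18 MHz.
18 MHz ≤ fs/2 = 22.5 MHz, appears at 18 MHz.
Distinct values: {14 MHz, 17 MHz, 18 MHz}.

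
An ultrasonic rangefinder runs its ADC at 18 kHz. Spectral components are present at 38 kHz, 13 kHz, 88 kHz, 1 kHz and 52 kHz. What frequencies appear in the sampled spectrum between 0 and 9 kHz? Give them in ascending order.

fs/2 = 9 kHz.
38 kHz mod fs = 2 kHz.
2 kHz ≤ fs/2 = 9 kHz, appears at 2 kHz.
13 kHz > fs/2 = 9 kHz, folds to fs − 13 kHz = 5 kHz.
88 kHz mod fs = 16 kHz.
16 kHz > fs/2 = 9 kHz, folds to fs − 16 kHz = 2 kHz.
1 kHz ≤ fs/2 = 9 kHz, passes unchanged.
52 kHz mod fs = 16 kHz.
16 kHz > fs/2 = 9 kHz, folds to fs − 16 kHz = 2 kHz.
Distinct values: {1 kHz, 2 kHz, 5 kHz}.

1 kHz, 2 kHz, 5 kHz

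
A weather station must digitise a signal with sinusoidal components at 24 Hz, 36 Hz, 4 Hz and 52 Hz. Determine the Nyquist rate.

Highest-frequency component: 52 Hz.
Nyquist rate = 2 × 52 Hz = 104 Hz.

104 Hz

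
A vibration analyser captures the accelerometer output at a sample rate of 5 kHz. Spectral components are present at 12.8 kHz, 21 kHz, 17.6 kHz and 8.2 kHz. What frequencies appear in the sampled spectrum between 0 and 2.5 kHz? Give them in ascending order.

fs/2 = 2.5 kHz.
12.8 kHz mod fs = 2.8 kHz.
2.8 kHz > fs/2 = 2.5 kHz, folds to fs − 2.8 kHz = 2.2 kHz.
21 kHz mod fs = 1 kHz.
1 kHz ≤ fs/2 = 2.5 kHz, appears at 1 kHz.
17.6 kHz mod fs = 2.6 kHz.
2.6 kHz > fs/2 = 2.5 kHz, folds to fs − 2.6 kHz = 2.4 kHz.
8.2 kHz mod fs = 3.2 kHz.
3.2 kHz > fs/2 = 2.5 kHz, folds to fs − 3.2 kHz = 1.8 kHz.
Distinct values: {1 kHz, 1.8 kHz, 2.2 kHz, 2.4 kHz}.

1 kHz, 1.8 kHz, 2.2 kHz, 2.4 kHz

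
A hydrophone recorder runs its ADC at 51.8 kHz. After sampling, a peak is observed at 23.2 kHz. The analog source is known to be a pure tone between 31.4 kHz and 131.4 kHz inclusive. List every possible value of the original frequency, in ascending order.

75 kHz, 80.4 kHz, 126.8 kHz

Frequencies that alias to 23.2 kHz are k·fs ± 23.2 kHz for integer k ≥ 0.
k=0: 23.2 kHz.
k=1: 28.6 kHz, 75 kHz.
k=2: 80.4 kHz, 126.8 kHz.
k=3: 132.2 kHz, 178.6 kHz.
Within [31.4 kHz, 131.4 kHz]: 75 kHz, 80.4 kHz, 126.8 kHz.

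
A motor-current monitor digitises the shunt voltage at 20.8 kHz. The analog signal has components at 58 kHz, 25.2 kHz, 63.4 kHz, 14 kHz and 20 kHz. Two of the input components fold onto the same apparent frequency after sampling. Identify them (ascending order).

25.2 kHz, 58 kHz

fs/2 = 10.4 kHz.
58 kHz mod fs = 16.4 kHz.
16.4 kHz > fs/2 = 10.4 kHz, folds to fs − 16.4 kHz = 4.4 kHz.
25.2 kHz mod fs = 4.4 kHz.
4.4 kHz ≤ fs/2 = 10.4 kHz, appears at 4.4 kHz.
63.4 kHz mod fs = 1 kHz.
1 kHz ≤ fs/2 = 10.4 kHz, appears at 1 kHz.
14 kHz > fs/2 = 10.4 kHz, folds to fs − 14 kHz = 6.8 kHz.
20 kHz > fs/2 = 10.4 kHz, folds to fs − 20 kHz = 0.8 kHz.
25.2 kHz and 58 kHz both map to 4.4 kHz.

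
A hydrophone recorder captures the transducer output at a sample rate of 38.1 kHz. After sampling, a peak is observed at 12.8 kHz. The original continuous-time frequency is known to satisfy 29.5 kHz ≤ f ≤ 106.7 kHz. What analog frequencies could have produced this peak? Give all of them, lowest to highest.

50.9 kHz, 63.4 kHz, 89 kHz, 101.5 kHz

Frequencies that alias to 12.8 kHz are k·fs ± 12.8 kHz for integer k ≥ 0.
k=0: 12.8 kHz.
k=1: 25.3 kHz, 50.9 kHz.
k=2: 63.4 kHz, 89 kHz.
k=3: 101.5 kHz, 127.1 kHz.
k=4: 139.6 kHz, 165.2 kHz.
Within [29.5 kHz, 106.7 kHz]: 50.9 kHz, 63.4 kHz, 89 kHz, 101.5 kHz.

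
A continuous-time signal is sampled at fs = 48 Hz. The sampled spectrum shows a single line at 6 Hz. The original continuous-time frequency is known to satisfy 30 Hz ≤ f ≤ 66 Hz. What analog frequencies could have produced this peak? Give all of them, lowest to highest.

42 Hz, 54 Hz

Frequencies that alias to 6 Hz are k·fs ± 6 Hz for integer k ≥ 0.
k=0: 6 Hz.
k=1: 42 Hz, 54 Hz.
k=2: 90 Hz, 102 Hz.
Within [30 Hz, 66 Hz]: 42 Hz, 54 Hz.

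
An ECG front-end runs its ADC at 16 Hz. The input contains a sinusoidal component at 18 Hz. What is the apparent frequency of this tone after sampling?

18 Hz mod fs = 2 Hz.
2 Hz ≤ fs/2 = 8 Hz, appears at 2 Hz.

2 Hz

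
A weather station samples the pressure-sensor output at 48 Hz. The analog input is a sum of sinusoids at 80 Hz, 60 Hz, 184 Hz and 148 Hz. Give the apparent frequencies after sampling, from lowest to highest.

fs/2 = 24 Hz.
80 Hz mod fs = 32 Hz.
32 Hz > fs/2 = 24 Hz, folds to fs − 32 Hz = 16 Hz.
60 Hz mod fs = 12 Hz.
12 Hz ≤ fs/2 = 24 Hz, appears at 12 Hz.
184 Hz mod fs = 40 Hz.
40 Hz > fs/2 = 24 Hz, folds to fs − 40 Hz = 8 Hz.
148 Hz mod fs = 4 Hz.
4 Hz ≤ fs/2 = 24 Hz, appears at 4 Hz.
Distinct values: {4 Hz, 8 Hz, 12 Hz, 16 Hz}.

4 Hz, 8 Hz, 12 Hz, 16 Hz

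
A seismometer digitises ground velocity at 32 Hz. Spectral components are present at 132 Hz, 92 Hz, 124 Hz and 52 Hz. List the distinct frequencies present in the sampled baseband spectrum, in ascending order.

fs/2 = 16 Hz.
132 Hz mod fs = 4 Hz.
4 Hz ≤ fs/2 = 16 Hz, appears at 4 Hz.
92 Hz mod fs = 28 Hz.
28 Hz > fs/2 = 16 Hz, folds to fs − 28 Hz = 4 Hz.
124 Hz mod fs = 28 Hz.
28 Hz > fs/2 = 16 Hz, folds to fs − 28 Hz = 4 Hz.
52 Hz mod fs = 20 Hz.
20 Hz > fs/2 = 16 Hz, folds to fs − 20 Hz = 12 Hz.
Distinct values: {4 Hz, 12 Hz}.

4 Hz, 12 Hz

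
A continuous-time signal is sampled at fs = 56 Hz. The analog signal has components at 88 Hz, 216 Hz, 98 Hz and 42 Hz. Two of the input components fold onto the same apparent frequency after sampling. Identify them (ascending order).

fs/2 = 28 Hz.
88 Hz mod fs = 32 Hz.
32 Hz > fs/2 = 28 Hz, folds to fs − 32 Hz = 24 Hz.
216 Hz mod fs = 48 Hz.
48 Hz > fs/2 = 28 Hz, folds to fs − 48 Hz = 8 Hz.
98 Hz mod fs = 42 Hz.
42 Hz > fs/2 = 28 Hz, folds to fs − 42 Hz = 14 Hz.
42 Hz > fs/2 = 28 Hz, folds to fs − 42 Hz = 14 Hz.
42 Hz and 98 Hz both map to 14 Hz.

42 Hz, 98 Hz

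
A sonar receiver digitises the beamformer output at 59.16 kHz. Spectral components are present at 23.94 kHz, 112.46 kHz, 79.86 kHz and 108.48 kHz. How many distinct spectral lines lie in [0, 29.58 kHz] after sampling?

4

fs/2 = 29.58 kHz.
23.94 kHz ≤ fs/2 = 29.58 kHz, passes unchanged.
112.46 kHz mod fs = 53.3 kHz.
53.3 kHz > fs/2 = 29.58 kHz, folds to fs − 53.3 kHz = 5.86 kHz.
79.86 kHz mod fs = 20.7 kHz.
20.7 kHz ≤ fs/2 = 29.58 kHz, appears at 20.7 kHz.
108.48 kHz mod fs = 49.32 kHz.
49.32 kHz > fs/2 = 29.58 kHz, folds to fs − 49.32 kHz = 9.84 kHz.
Distinct values: {5.86 kHz, 9.84 kHz, 20.7 kHz, 23.94 kHz} → 4.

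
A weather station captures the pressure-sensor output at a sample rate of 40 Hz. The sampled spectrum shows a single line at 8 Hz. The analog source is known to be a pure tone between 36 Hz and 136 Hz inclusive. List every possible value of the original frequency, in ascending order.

Frequencies that alias to 8 Hz are k·fs ± 8 Hz for integer k ≥ 0.
k=0: 8 Hz.
k=1: 32 Hz, 48 Hz.
k=2: 72 Hz, 88 Hz.
k=3: 112 Hz, 128 Hz.
k=4: 152 Hz, 168 Hz.
Within [36 Hz, 136 Hz]: 48 Hz, 72 Hz, 88 Hz, 112 Hz, 128 Hz.

48 Hz, 72 Hz, 88 Hz, 112 Hz, 128 Hz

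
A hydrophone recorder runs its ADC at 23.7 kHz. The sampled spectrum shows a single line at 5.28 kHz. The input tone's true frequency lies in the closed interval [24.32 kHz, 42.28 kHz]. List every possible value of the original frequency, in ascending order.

28.98 kHz, 42.12 kHz

Frequencies that alias to 5.28 kHz are k·fs ± 5.28 kHz for integer k ≥ 0.
k=0: 5.28 kHz.
k=1: 18.42 kHz, 28.98 kHz.
k=2: 42.12 kHz, 52.68 kHz.
k=3: 65.82 kHz, 76.38 kHz.
Within [24.32 kHz, 42.28 kHz]: 28.98 kHz, 42.12 kHz.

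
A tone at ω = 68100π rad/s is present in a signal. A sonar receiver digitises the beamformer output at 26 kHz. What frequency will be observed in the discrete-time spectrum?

ω = 68100π rad/s → f = ω/(2π) = 34050 Hz = 34.05 kHz.
34.05 kHz mod fs = 8.05 kHz.
8.05 kHz ≤ fs/2 = 13 kHz, appears at 8.05 kHz.

8.05 kHz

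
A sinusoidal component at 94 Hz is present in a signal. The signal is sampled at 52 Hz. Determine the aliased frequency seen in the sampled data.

10 Hz

94 Hz mod fs = 42 Hz.
42 Hz > fs/2 = 26 Hz, folds to fs − 42 Hz = 10 Hz.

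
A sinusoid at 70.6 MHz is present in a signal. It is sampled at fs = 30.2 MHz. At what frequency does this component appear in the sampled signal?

10.2 MHz

70.6 MHz mod fs = 10.2 MHz.
10.2 MHz ≤ fs/2 = 15.1 MHz, appears at 10.2 MHz.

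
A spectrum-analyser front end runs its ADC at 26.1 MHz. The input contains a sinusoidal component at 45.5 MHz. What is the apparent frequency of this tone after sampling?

6.7 MHz

45.5 MHz mod fs = 19.4 MHz.
19.4 MHz > fs/2 = 13.05 MHz, folds to fs − 19.4 MHz = 6.7 MHz.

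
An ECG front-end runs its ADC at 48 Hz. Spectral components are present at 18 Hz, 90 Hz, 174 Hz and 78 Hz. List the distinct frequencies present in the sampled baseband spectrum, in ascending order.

fs/2 = 24 Hz.
18 Hz ≤ fs/2 = 24 Hz, passes unchanged.
90 Hz mod fs = 42 Hz.
42 Hz > fs/2 = 24 Hz, folds to fs − 42 Hz = 6 Hz.
174 Hz mod fs = 30 Hz.
30 Hz > fs/2 = 24 Hz, folds to fs − 30 Hz = 18 Hz.
78 Hz mod fs = 30 Hz.
30 Hz > fs/2 = 24 Hz, folds to fs − 30 Hz = 18 Hz.
Distinct values: {6 Hz, 18 Hz}.

6 Hz, 18 Hz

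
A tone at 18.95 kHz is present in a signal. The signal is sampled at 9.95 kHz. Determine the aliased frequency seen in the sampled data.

18.95 kHz mod fs = 9 kHz.
9 kHz > fs/2 = 4.975 kHz, folds to fs − 9 kHz = 0.95 kHz.

0.95 kHz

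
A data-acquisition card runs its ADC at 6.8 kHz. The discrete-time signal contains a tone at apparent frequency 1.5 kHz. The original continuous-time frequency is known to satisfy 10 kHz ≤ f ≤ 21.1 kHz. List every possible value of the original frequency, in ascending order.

12.1 kHz, 15.1 kHz, 18.9 kHz

Frequencies that alias to 1.5 kHz are k·fs ± 1.5 kHz for integer k ≥ 0.
k=0: 1.5 kHz.
k=1: 5.3 kHz, 8.3 kHz.
k=2: 12.1 kHz, 15.1 kHz.
k=3: 18.9 kHz, 21.9 kHz.
k=4: 25.7 kHz, 28.7 kHz.
Within [10 kHz, 21.1 kHz]: 12.1 kHz, 15.1 kHz, 18.9 kHz.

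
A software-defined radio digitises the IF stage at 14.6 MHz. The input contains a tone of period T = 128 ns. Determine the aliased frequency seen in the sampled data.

T = 128 ns → f = 1/T = 7.8125 MHz.
7.8125 MHz > fs/2 = 7.3 MHz, folds to fs − 7.8125 MHz = 6.7875 MHz.

6.7875 MHz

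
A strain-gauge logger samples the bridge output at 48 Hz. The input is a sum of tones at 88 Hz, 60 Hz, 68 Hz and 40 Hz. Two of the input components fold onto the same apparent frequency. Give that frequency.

fs/2 = 24 Hz.
88 Hz mod fs = 40 Hz.
40 Hz > fs/2 = 24 Hz, folds to fs − 40 Hz = 8 Hz.
60 Hz mod fs = 12 Hz.
12 Hz ≤ fs/2 = 24 Hz, appears at 12 Hz.
68 Hz mod fs = 20 Hz.
20 Hz ≤ fs/2 = 24 Hz, appears at 20 Hz.
40 Hz > fs/2 = 24 Hz, folds to fs − 40 Hz = 8 Hz.
40 Hz and 88 Hz both map to 8 Hz.

8 Hz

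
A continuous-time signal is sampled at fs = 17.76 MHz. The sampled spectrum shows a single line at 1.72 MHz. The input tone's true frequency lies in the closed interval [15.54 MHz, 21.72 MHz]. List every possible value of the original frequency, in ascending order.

16.04 MHz, 19.48 MHz

Frequencies that alias to 1.72 MHz are k·fs ± 1.72 MHz for integer k ≥ 0.
k=0: 1.72 MHz.
k=1: 16.04 MHz, 19.48 MHz.
k=2: 33.8 MHz, 37.24 MHz.
Within [15.54 MHz, 21.72 MHz]: 16.04 MHz, 19.48 MHz.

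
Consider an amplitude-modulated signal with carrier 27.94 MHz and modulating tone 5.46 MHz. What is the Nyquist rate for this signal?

66.8 MHz

AM sidebands sit at fc ± fm = 22.48 MHz and 33.4 MHz.
Highest-frequency component: 33.4 MHz.
Nyquist rate = 2 × 33.4 MHz = 66.8 MHz.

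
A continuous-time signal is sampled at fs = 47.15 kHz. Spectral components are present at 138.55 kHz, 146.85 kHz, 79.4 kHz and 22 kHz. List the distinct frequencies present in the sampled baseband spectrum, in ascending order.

2.9 kHz, 5.4 kHz, 14.9 kHz, 22 kHz

fs/2 = 23.575 kHz.
138.55 kHz mod fs = 44.25 kHz.
44.25 kHz > fs/2 = 23.575 kHz, folds to fs − 44.25 kHz = 2.9 kHz.
146.85 kHz mod fs = 5.4 kHz.
5.4 kHz ≤ fs/2 = 23.575 kHz, appears at 5.4 kHz.
79.4 kHz mod fs = 32.25 kHz.
32.25 kHz > fs/2 = 23.575 kHz, folds to fs − 32.25 kHz = 14.9 kHz.
22 kHz ≤ fs/2 = 23.575 kHz, passes unchanged.
Distinct values: {2.9 kHz, 5.4 kHz, 14.9 kHz, 22 kHz}.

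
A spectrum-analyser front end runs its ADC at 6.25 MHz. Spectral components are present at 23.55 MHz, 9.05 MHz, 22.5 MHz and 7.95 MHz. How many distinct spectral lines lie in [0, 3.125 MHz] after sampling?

4

fs/2 = 3.125 MHz.
23.55 MHz mod fs = 4.8 MHz.
4.8 MHz > fs/2 = 3.125 MHz, folds to fs − 4.8 MHz = 1.45 MHz.
9.05 MHz mod fs = 2.8 MHz.
2.8 MHz ≤ fs/2 = 3.125 MHz, appears at 2.8 MHz.
22.5 MHz mod fs = 3.75 MHz.
3.75 MHz > fs/2 = 3.125 MHz, folds to fs − 3.75 MHz = 2.5 MHz.
7.95 MHz mod fs = 1.7 MHz.
1.7 MHz ≤ fs/2 = 3.125 MHz, appears at 1.7 MHz.
Distinct values: {1.45 MHz, 1.7 MHz, 2.5 MHz, 2.8 MHz} → 4.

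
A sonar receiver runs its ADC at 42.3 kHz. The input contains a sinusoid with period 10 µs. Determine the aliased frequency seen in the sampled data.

T = 10 µs → f = 1/T = 100 kHz.
100 kHz mod fs = 15.4 kHz.
15.4 kHz ≤ fs/2 = 21.15 kHz, appears at 15.4 kHz.

15.4 kHz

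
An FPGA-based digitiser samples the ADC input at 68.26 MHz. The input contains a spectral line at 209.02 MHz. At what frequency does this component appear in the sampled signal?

209.02 MHz mod fs = 4.24 MHz.
4.24 MHz ≤ fs/2 = 34.13 MHz, appears at 4.24 MHz.

4.24 MHz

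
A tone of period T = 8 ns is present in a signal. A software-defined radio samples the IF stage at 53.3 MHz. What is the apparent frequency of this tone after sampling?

T = 8 ns → f = 1/T = 125 MHz.
125 MHz mod fs = 18.4 MHz.
18.4 MHz ≤ fs/2 = 26.65 MHz, appears at 18.4 MHz.

18.4 MHz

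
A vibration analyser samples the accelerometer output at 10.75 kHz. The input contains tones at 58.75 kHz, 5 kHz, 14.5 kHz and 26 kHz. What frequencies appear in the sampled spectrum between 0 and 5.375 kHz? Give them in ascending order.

fs/2 = 5.375 kHz.
58.75 kHz mod fs = 5 kHz.
5 kHz ≤ fs/2 = 5.375 kHz, appears at 5 kHz.
5 kHz ≤ fs/2 = 5.375 kHz, passes unchanged.
14.5 kHz mod fs = 3.75 kHz.
3.75 kHz ≤ fs/2 = 5.375 kHz, appears at 3.75 kHz.
26 kHz mod fs = 4.5 kHz.
4.5 kHz ≤ fs/2 = 5.375 kHz, appears at 4.5 kHz.
Distinct values: {3.75 kHz, 4.5 kHz, 5 kHz}.

3.75 kHz, 4.5 kHz, 5 kHz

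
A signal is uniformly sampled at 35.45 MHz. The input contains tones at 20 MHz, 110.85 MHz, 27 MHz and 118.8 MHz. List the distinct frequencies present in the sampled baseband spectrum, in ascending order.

4.5 MHz, 8.45 MHz, 12.45 MHz, 15.45 MHz

fs/2 = 17.725 MHz.
20 MHz > fs/2 = 17.725 MHz, folds to fs − 20 MHz = 15.45 MHz.
110.85 MHz mod fs = 4.5 MHz.
4.5 MHz ≤ fs/2 = 17.725 MHz, appears at 4.5 MHz.
27 MHz > fs/2 = 17.725 MHz, folds to fs − 27 MHz = 8.45 MHz.
118.8 MHz mod fs = 12.45 MHz.
12.45 MHz ≤ fs/2 = 17.725 MHz, appears at 12.45 MHz.
Distinct values: {4.5 MHz, 8.45 MHz, 12.45 MHz, 15.45 MHz}.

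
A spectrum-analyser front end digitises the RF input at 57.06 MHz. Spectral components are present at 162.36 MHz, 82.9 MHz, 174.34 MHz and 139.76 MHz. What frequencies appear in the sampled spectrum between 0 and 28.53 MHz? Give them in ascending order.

3.16 MHz, 8.82 MHz, 25.64 MHz, 25.84 MHz

fs/2 = 28.53 MHz.
162.36 MHz mod fs = 48.24 MHz.
48.24 MHz > fs/2 = 28.53 MHz, folds to fs − 48.24 MHz = 8.82 MHz.
82.9 MHz mod fs = 25.84 MHz.
25.84 MHz ≤ fs/2 = 28.53 MHz, appears at 25.84 MHz.
174.34 MHz mod fs = 3.16 MHz.
3.16 MHz ≤ fs/2 = 28.53 MHz, appears at 3.16 MHz.
139.76 MHz mod fs = 25.64 MHz.
25.64 MHz ≤ fs/2 = 28.53 MHz, appears at 25.64 MHz.
Distinct values: {3.16 MHz, 8.82 MHz, 25.64 MHz, 25.84 MHz}.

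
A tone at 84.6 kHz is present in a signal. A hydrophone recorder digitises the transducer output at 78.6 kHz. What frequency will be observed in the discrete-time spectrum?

6 kHz

84.6 kHz mod fs = 6 kHz.
6 kHz ≤ fs/2 = 39.3 kHz, appears at 6 kHz.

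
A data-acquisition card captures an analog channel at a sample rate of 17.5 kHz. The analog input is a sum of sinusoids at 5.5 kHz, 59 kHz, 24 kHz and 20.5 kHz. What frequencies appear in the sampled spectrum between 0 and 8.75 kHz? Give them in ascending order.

3 kHz, 5.5 kHz, 6.5 kHz

fs/2 = 8.75 kHz.
5.5 kHz ≤ fs/2 = 8.75 kHz, passes unchanged.
59 kHz mod fs = 6.5 kHz.
6.5 kHz ≤ fs/2 = 8.75 kHz, appears at 6.5 kHz.
24 kHz mod fs = 6.5 kHz.
6.5 kHz ≤ fs/2 = 8.75 kHz, appears at 6.5 kHz.
20.5 kHz mod fs = 3 kHz.
3 kHz ≤ fs/2 = 8.75 kHz, appears at 3 kHz.
Distinct values: {3 kHz, 5.5 kHz, 6.5 kHz}.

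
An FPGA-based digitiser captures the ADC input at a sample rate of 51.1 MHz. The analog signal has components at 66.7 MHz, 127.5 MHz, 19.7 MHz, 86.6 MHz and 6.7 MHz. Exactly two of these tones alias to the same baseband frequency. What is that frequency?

15.6 MHz

fs/2 = 25.55 MHz.
66.7 MHz mod fs = 15.6 MHz.
15.6 MHz ≤ fs/2 = 25.55 MHz, appears at 15.6 MHz.
127.5 MHz mod fs = 25.3 MHz.
25.3 MHz ≤ fs/2 = 25.55 MHz, appears at 25.3 MHz.
19.7 MHz ≤ fs/2 = 25.55 MHz, passes unchanged.
86.6 MHz mod fs = 35.5 MHz.
35.5 MHz > fs/2 = 25.55 MHz, folds to fs − 35.5 MHz = 15.6 MHz.
6.7 MHz ≤ fs/2 = 25.55 MHz, passes unchanged.
66.7 MHz and 86.6 MHz both map to 15.6 MHz.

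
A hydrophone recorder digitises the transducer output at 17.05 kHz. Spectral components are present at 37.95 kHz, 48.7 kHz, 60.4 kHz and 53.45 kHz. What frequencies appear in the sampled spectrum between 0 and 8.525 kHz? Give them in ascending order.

2.3 kHz, 2.45 kHz, 3.85 kHz, 7.8 kHz

fs/2 = 8.525 kHz.
37.95 kHz mod fs = 3.85 kHz.
3.85 kHz ≤ fs/2 = 8.525 kHz, appears at 3.85 kHz.
48.7 kHz mod fs = 14.6 kHz.
14.6 kHz > fs/2 = 8.525 kHz, folds to fs − 14.6 kHz = 2.45 kHz.
60.4 kHz mod fs = 9.25 kHz.
9.25 kHz > fs/2 = 8.525 kHz, folds to fs − 9.25 kHz = 7.8 kHz.
53.45 kHz mod fs = 2.3 kHz.
2.3 kHz ≤ fs/2 = 8.525 kHz, appears at 2.3 kHz.
Distinct values: {2.3 kHz, 2.45 kHz, 3.85 kHz, 7.8 kHz}.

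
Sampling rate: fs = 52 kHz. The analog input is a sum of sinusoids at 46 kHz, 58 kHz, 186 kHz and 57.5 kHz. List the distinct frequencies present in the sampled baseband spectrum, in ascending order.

fs/2 = 26 kHz.
46 kHz > fs/2 = 26 kHz, folds to fs − 46 kHz = 6 kHz.
58 kHz mod fs = 6 kHz.
6 kHz ≤ fs/2 = 26 kHz, appears at 6 kHz.
186 kHz mod fs = 30 kHz.
30 kHz > fs/2 = 26 kHz, folds to fs − 30 kHz = 22 kHz.
57.5 kHz mod fs = 5.5 kHz.
5.5 kHz ≤ fs/2 = 26 kHz, appears at 5.5 kHz.
Distinct values: {5.5 kHz, 6 kHz, 22 kHz}.

5.5 kHz, 6 kHz, 22 kHz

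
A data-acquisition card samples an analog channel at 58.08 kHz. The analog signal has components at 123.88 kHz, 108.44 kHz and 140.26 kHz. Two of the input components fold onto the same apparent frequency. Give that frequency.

fs/2 = 29.04 kHz.
123.88 kHz mod fs = 7.72 kHz.
7.72 kHz ≤ fs/2 = 29.04 kHz, appears at 7.72 kHz.
108.44 kHz mod fs = 50.36 kHz.
50.36 kHz > fs/2 = 29.04 kHz, folds to fs − 50.36 kHz = 7.72 kHz.
140.26 kHz mod fs = 24.1 kHz.
24.1 kHz ≤ fs/2 = 29.04 kHz, appears at 24.1 kHz.
108.44 kHz and 123.88 kHz both map to 7.72 kHz.

7.72 kHz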